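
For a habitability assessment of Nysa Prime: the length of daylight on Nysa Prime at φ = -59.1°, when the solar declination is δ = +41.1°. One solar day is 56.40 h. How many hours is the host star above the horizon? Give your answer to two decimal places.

0.00 h

cos H₀ = −tan φ · tan δ = 1.4576 ≥ 1, so the host star never rises (polar night) and H₀ = 0.
Daylight = 2H₀/(2π) × 56.40 h = (0.0000/π) × 56.40 = 0.00 h.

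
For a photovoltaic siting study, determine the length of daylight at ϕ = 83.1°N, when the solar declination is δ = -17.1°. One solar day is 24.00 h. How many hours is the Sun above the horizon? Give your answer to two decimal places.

cos h₀ = −tan ϕ · tan δ = 2.5422 ≥ 1, so the Sun never rises (polar night) and h₀ = 0.
Daylight = 2h₀/(2π) × 24.00 h = (0.0000/π) × 24.00 = 0.00 h.

0.00 h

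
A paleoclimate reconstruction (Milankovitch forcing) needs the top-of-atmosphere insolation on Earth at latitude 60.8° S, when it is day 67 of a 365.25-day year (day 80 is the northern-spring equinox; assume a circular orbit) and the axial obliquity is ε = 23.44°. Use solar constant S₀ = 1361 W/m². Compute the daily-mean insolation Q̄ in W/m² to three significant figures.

Solar longitude: λ_s = 360° × (67 − 80)/365.25 = -12.813°, i.e. -12.813° + 360° = 347.187°.
sin δ = sin 23.44° × sin 347.187° = -0.08822, so δ = -5.061°.
cos H₀ = −tan(-60.8°) tan(-5.061°) = -0.1585, H₀ = 1.7299 rad.
Bracket: H₀ sin φ sin δ + cos φ cos δ sin H₀ = 1.7299×-0.87292×-0.08822 + 0.48786×0.99610×0.98736 = 0.133218 + 0.479815 = 0.613033.
Q̄ = (S₀/π) × [bracket] = (1361/π) × 0.613033 = 265.6 W/m².

Q̄ ≈ 266 W/m²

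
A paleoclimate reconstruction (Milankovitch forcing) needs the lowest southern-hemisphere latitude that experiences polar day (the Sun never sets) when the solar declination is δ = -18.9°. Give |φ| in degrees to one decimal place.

|φ| = 71.1°

Polar day requires cos H₀ = −tan φ tan δ ≤ −1, i.e. tan φ tan δ ≥ 1.
The boundary is |tan φ| · |tan δ| = 1, so |φ| = 90° − |δ| = 90° − 18.9° = 71.1° in the southern hemisphere.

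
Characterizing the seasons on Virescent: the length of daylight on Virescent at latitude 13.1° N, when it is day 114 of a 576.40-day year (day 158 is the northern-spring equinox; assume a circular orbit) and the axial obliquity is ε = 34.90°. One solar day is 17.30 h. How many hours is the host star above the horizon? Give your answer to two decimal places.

Solar longitude: L_s = 360° × (114 − 158)/576.40 = -27.481°, i.e. -27.481° + 360° = 332.519°.
sin δ = sin 34.90° × sin 332.519° = -0.26402, so δ = -15.309°.
cos h₀ = −tan ϕ · tan δ = −tan(+13.1°) × tan(-15.309°) = 0.0637, so h₀ = 1.5071 rad = 86.35°.
Daylight = 2h₀/(2π) × 17.30 h = (1.5071/π) × 17.30 = 8.30 h.

8.30 h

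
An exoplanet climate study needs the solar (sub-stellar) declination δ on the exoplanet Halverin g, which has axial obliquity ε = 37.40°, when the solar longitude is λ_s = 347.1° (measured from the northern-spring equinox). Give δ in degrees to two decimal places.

sin δ = sin ε · sin λ_s = sin 37.40° × sin 347.1° = -0.135597.
δ = arcsin(-0.135597) = -7.79°.

δ = -7.79°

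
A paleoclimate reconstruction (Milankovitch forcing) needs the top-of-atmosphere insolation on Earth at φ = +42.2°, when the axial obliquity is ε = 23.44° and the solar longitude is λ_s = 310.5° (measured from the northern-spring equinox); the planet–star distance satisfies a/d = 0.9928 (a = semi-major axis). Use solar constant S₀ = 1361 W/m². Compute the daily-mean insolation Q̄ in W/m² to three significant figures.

Solar declination: sin δ = sin ε · sin λ_s = sin 23.44° × sin 310.5° = -0.30248, so δ = -17.607°.
cos H₀ = −tan(+42.2°) tan(-17.607°) = 0.2878, H₀ = 1.2789 rad.
Bracket: H₀ sin φ sin δ + cos φ cos δ sin H₀ = 1.2789×0.67172×-0.30248 + 0.74080×0.95316×0.95770 = -0.259849 + 0.676233 = 0.416384.
Inverse-square distance factor (a/d)² = 0.9928² = 0.985652.
Q̄ = (S₀/π) × 0.985652 × [bracket] = (1361/π) × 0.985652 × 0.416384 = 177.8 W/m².

Q̄ ≈ 178 W/m²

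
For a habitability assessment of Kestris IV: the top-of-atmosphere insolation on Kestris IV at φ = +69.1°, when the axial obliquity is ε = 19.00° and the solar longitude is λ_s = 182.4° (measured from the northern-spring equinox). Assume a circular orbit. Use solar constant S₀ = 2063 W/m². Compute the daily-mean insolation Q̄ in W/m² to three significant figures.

Solar declination: sin δ = sin ε · sin λ_s = sin 19.00° × sin 182.4° = -0.01363, so δ = -0.781°.
cos H₀ = −tan(+69.1°) tan(-0.781°) = 0.0357, H₀ = 1.5351 rad.
Bracket: H₀ sin φ sin δ + cos φ cos δ sin H₀ = 1.5351×0.93420×-0.01363 + 0.35674×0.99991×0.99936 = -0.019547 + 0.356480 = 0.336933.
Q̄ = (S₀/π) × [bracket] = (2063/π) × 0.336933 = 221.3 W/m².

Q̄ ≈ 221 W/m²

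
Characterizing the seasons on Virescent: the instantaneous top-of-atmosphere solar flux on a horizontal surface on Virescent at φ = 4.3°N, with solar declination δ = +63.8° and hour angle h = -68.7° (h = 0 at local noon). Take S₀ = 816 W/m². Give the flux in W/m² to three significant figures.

cos θ_z = sin φ sin δ + cos φ cos δ cos h = 0.067275 + 0.159926 = 0.227201.
Flux = S₀ · cos θ_z = 816 × 0.227201 = 185.4 W/m².

185 W/m²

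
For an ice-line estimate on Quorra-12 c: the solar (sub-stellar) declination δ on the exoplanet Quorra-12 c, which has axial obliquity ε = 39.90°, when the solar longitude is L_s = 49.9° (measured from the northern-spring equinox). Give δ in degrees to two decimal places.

sin δ = sin ε · sin L_s = sin 39.90° × sin 49.9° = 0.490659.
δ = arcsin(0.490659) = +29.38°.

δ = +29.38°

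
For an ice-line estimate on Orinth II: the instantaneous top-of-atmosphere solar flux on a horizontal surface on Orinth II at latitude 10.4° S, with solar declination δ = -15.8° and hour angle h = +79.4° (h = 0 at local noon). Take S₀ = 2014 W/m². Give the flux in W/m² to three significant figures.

450 W/m²

cos θ_z = sin φ sin δ + cos φ cos δ cos h = 0.049152 + 0.174093 = 0.223245.
Flux = S₀ · cos θ_z = 2014 × 0.223245 = 449.6 W/m².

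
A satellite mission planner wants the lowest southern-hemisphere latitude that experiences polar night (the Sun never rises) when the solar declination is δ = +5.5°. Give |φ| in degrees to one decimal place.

Polar night requires cos H₀ = −tan φ tan δ ≥ 1, i.e. tan φ tan δ ≤ −1.
The boundary is |tan φ| · |tan δ| = 1, so |φ| = 90° − |δ| = 90° − 5.5° = 84.5° in the southern hemisphere.

|φ| = 84.5°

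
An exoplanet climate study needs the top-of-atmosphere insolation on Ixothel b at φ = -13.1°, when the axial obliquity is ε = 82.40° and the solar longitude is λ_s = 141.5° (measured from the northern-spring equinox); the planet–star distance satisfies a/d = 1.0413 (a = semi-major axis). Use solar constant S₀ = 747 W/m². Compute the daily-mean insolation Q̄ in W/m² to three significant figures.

Solar declination: sin δ = sin ε · sin λ_s = sin 82.40° × sin 141.5° = 0.61705, so δ = +38.101°.
cos H₀ = −tan(-13.1°) tan(+38.101°) = 0.1825, H₀ = 1.3873 rad.
Bracket: H₀ sin φ sin δ + cos φ cos δ sin H₀ = 1.3873×-0.22665×0.61705 + 0.97398×0.78693×0.98321 = -0.194020 + 0.753585 = 0.559565.
Inverse-square distance factor (a/d)² = 1.0413² = 1.084306.
Q̄ = (S₀/π) × 1.084306 × [bracket] = (747/π) × 1.084306 × 0.559565 = 144.3 W/m².

Q̄ ≈ 144 W/m²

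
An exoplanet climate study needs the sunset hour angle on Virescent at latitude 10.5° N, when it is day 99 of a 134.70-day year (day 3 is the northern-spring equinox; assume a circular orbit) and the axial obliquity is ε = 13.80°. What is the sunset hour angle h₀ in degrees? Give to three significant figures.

Solar longitude: L_s = 360° × (99 − 3)/134.70 = 256.570°.
sin δ = sin 13.80° × sin 256.570° = -0.23201, so δ = -13.415°.
cos h₀ = −tan ϕ · tan δ = −tan(+10.5°) × tan(-13.415°) = 0.0442, so h₀ = 1.5266 rad = 87.47°.

h₀ = 87.5°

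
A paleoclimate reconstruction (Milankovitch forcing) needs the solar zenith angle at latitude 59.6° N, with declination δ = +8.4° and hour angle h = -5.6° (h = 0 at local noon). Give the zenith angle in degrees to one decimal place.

cos θ_z = sin φ sin δ + cos φ cos δ cos h = 0.125999 + 0.498216 = 0.624215.
θ_z = arccos(0.624215) = 51.4°.

θ_z = 51.4°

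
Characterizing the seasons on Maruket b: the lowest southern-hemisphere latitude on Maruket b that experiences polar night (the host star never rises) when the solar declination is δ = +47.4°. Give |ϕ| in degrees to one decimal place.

Polar night requires cos h₀ = −tan ϕ tan δ ≥ 1, i.e. tan ϕ tan δ ≤ −1.
The boundary is |tan ϕ| · |tan δ| = 1, so |ϕ| = 90° − |δ| = 90° − 47.4° = 42.6° in the southern hemisphere.

|ϕ| = 42.6°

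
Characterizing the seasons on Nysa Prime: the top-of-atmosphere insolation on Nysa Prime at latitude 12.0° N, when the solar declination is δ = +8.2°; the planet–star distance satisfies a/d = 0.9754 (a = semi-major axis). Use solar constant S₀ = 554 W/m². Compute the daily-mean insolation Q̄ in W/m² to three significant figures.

cos H₀ = −tan(+12.0°) tan(+8.200°) = -0.0306, H₀ = 1.6014 rad.
Bracket: H₀ sin φ sin δ + cos φ cos δ sin H₀ = 1.6014×0.20791×0.14263 + 0.97815×0.98978×0.99953 = 0.047488 + 0.967698 = 1.015186.
Inverse-square distance factor (a/d)² = 0.9754² = 0.951405.
Q̄ = (S₀/π) × 0.951405 × [bracket] = (554/π) × 0.951405 × 1.015186 = 170.3 W/m².

Q̄ ≈ 170 W/m²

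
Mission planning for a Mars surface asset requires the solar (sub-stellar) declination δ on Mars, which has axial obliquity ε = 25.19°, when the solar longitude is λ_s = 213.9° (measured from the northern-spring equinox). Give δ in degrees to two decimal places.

δ = -13.73°

sin δ = sin ε · sin λ_s = sin 25.19° × sin 213.9° = -0.237388.
δ = arcsin(-0.237388) = -13.73°.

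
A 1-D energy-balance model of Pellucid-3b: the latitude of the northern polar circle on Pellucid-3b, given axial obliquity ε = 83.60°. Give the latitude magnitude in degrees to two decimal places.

6.40°

The polar circle is the lowest latitude that experiences at least one full rotation of continuous daylight at the northern-summer solstice; it lies at |φ| = 90° − ε = 90° − 83.60° = 6.40°.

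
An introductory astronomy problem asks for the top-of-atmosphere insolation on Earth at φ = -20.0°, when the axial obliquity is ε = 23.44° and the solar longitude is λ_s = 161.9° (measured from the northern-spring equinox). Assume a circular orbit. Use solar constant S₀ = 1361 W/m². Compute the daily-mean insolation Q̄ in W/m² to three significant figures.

Solar declination: sin δ = sin ε · sin λ_s = sin 23.44° × sin 161.9° = 0.12358, so δ = +7.099°.
cos H₀ = −tan(-20.0°) tan(+7.099°) = 0.0453, H₀ = 1.5255 rad.
Bracket: H₀ sin φ sin δ + cos φ cos δ sin H₀ = 1.5255×-0.34202×0.12358 + 0.93969×0.99233×0.99897 = -0.064478 + 0.931522 = 0.867044.
Q̄ = (S₀/π) × [bracket] = (1361/π) × 0.867044 = 375.6 W/m².

Q̄ ≈ 376 W/m²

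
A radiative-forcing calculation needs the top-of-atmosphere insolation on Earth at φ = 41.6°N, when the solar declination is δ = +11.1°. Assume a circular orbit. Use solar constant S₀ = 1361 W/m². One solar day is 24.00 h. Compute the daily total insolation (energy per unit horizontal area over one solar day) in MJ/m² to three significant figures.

cos H₀ = −tan(+41.6°) tan(+11.100°) = -0.1742, H₀ = 1.7459 rad.
Bracket: H₀ sin φ sin δ + cos φ cos δ sin H₀ = 1.7459×0.66393×0.19252 + 0.74780×0.98129×0.98471 = 0.223161 + 0.722589 = 0.945750.
Q̄ = (S₀/π) × [bracket] = (1361/π) × 0.945750 = 409.72 W/m².
Daily total = Q̄ × 24.00 h × 3600 s/h = 409.72 × 24.00 × 3600 / 10⁶ = 35.40 MJ/m².

35.4 MJ/m²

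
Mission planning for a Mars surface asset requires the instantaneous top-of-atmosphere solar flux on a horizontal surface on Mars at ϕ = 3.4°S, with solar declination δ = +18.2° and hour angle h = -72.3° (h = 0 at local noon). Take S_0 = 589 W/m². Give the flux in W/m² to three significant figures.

159 W/m²

cos θ_z = sin ϕ sin δ + cos ϕ cos δ cos h = -0.018523 + 0.288315 = 0.269792.
Flux = S_0 · cos θ_z = 589 × 0.269792 = 158.9 W/m².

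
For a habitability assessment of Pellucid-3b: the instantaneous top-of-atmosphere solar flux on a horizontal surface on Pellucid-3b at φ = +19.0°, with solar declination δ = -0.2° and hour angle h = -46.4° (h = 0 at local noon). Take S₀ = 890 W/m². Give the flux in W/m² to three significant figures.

579 W/m²

cos θ_z = sin φ sin δ + cos φ cos δ cos h = -0.001136 + 0.652044 = 0.650908.
Flux = S₀ · cos θ_z = 890 × 0.650908 = 579.3 W/m².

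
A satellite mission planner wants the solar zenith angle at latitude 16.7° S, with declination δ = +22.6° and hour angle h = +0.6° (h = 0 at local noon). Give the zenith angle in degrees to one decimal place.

θ_z = 39.3°

cos θ_z = sin φ sin δ + cos φ cos δ cos h = -0.110431 + 0.884223 = 0.773792.
θ_z = arccos(0.773792) = 39.3°.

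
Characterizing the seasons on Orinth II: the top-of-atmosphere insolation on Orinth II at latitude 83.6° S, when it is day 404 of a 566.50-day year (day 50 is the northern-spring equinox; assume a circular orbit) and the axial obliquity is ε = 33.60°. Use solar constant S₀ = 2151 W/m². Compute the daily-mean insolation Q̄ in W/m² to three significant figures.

Solar longitude: λ_s = 360° × (404 − 50)/566.50 = 224.960°.
sin δ = sin 33.60° × sin 224.960° = -0.39104, so δ = -23.019°.
cos H₀ = −tan(-83.6°) tan(-23.019°) = -3.7878 ≤ −1 ⇒ polar day, H₀ = π.
Bracket: H₀ sin φ sin δ + cos φ cos δ sin H₀ = 3.1416×-0.99377×-0.39104 + 0.11147×0.92038×0.00000 = 1.220838 + 0.000000 = 1.220838.
Q̄ = (S₀/π) × [bracket] = (2151/π) × 1.220838 = 835.9 W/m².

Q̄ ≈ 836 W/m²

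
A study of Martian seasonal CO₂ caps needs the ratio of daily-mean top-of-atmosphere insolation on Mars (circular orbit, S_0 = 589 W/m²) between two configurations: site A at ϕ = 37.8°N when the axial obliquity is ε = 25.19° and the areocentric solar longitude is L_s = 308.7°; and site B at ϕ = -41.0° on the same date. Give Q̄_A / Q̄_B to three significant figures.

Q̄_A / Q̄_B ≈ 0.417

— Configuration A (ϕ=+37.8°):
sin δ = sin 25.19° × sin 308.7° = -0.33217, so δ = -19.400°.
cos h₀ = −tan(+37.8°) tan(-19.400°) = 0.2732, h₀ = 1.2941 rad.
Bracket: h₀ sin ϕ sin δ + cos ϕ cos δ sin h₀ = 1.2941×0.61291×-0.33217 + 0.79016×0.94322×0.96197 = -0.263466 + 0.716951 = 0.453485.
Q̄ = (S_0/π) × [bracket] = (589/π) × 0.453485 = 85.021 W/m².
— Configuration B (ϕ=-41.0°):
cos h₀ = −tan(-41.0°) tan(-19.400°) = -0.3061, h₀ = 1.8819 rad.
Bracket: h₀ sin ϕ sin δ + cos ϕ cos δ sin h₀ = 1.8819×-0.65606×-0.33217 + 0.75471×0.94322×0.95199 = 0.410110 + 0.677681 = 1.087791.
Q̄ = (S_0/π) × [bracket] = (589/π) × 1.087791 = 203.94 W/m².
Ratio Q̄_A / Q̄_B = 85.021 / 203.94 = 0.4169.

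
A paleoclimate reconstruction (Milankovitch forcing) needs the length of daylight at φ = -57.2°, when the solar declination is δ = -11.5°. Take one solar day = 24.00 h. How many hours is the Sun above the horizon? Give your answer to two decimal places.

14.45 h

cos H₀ = −tan φ · tan δ = −tan(-57.2°) × tan(-11.500°) = -0.3157, so H₀ = 1.8920 rad = 108.40°.
Daylight = 2H₀/(2π) × 24.00 h = (1.8920/π) × 24.00 = 14.45 h.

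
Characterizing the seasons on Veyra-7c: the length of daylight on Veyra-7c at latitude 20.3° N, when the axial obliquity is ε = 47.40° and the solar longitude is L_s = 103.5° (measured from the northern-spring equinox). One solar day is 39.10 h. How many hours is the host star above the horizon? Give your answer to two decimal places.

Solar declination: sin δ = sin ε · sin L_s = sin 47.40° × sin 103.5° = 0.71576, so δ = +45.705°.
cos h₀ = −tan ϕ · tan δ = −tan(+20.3°) × tan(+45.705°) = -0.3791, so h₀ = 1.9597 rad = 112.28°.
Daylight = 2h₀/(2π) × 39.10 h = (1.9597/π) × 39.10 = 24.39 h.

24.39 h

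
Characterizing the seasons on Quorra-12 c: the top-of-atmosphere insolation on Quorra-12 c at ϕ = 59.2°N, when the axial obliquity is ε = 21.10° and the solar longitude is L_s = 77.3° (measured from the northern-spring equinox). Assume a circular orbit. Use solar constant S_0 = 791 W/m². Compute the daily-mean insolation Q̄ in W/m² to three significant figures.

Solar declination: sin δ = sin ε · sin L_s = sin 21.10° × sin 77.3° = 0.35119, so δ = +20.560°.
cos h₀ = −tan(+59.2°) tan(+20.560°) = -0.6292, h₀ = 2.2513 rad.
Bracket: h₀ sin ϕ sin δ + cos ϕ cos δ sin h₀ = 2.2513×0.85896×0.35119 + 0.51204×0.93630×0.77724 = 0.679123 + 0.372627 = 1.051750.
Q̄ = (S_0/π) × [bracket] = (791/π) × 1.051750 = 264.8 W/m².

Q̄ ≈ 265 W/m²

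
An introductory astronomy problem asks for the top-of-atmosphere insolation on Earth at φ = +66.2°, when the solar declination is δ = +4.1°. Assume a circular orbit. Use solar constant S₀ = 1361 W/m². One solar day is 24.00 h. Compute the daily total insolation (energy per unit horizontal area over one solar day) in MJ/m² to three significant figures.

cos H₀ = −tan(+66.2°) tan(+4.100°) = -0.1625, H₀ = 1.7340 rad.
Bracket: H₀ sin φ sin δ + cos φ cos δ sin H₀ = 1.7340×0.91496×0.07150 + 0.40355×0.99744×0.98670 = 0.113438 + 0.397163 = 0.510601.
Q̄ = (S₀/π) × [bracket] = (1361/π) × 0.510601 = 221.20 W/m².
Daily total = Q̄ × 24.00 h × 3600 s/h = 221.20 × 24.00 × 3600 / 10⁶ = 19.11 MJ/m².

19.1 MJ/m²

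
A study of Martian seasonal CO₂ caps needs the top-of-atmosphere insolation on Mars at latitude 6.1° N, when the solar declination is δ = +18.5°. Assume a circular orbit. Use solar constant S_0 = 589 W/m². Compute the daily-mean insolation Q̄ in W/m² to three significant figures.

cos h₀ = −tan(+6.1°) tan(+18.500°) = -0.0358, h₀ = 1.6066 rad.
Bracket: h₀ sin ϕ sin δ + cos ϕ cos δ sin h₀ = 1.6066×0.10626×0.31730 + 0.99434×0.94832×0.99936 = 0.054169 + 0.942349 = 0.996518.
Q̄ = (S_0/π) × [bracket] = (589/π) × 0.996518 = 186.8 W/m².

Q̄ ≈ 187 W/m²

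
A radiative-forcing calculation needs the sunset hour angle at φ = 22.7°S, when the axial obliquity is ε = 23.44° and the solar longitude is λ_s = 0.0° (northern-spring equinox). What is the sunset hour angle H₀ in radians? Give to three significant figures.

Solar declination: sin δ = sin ε · sin λ_s = sin 23.44° × sin 0.0° = 0.00000, so δ = +0.000°.
cos H₀ = −tan φ · tan δ = −tan(-22.7°) × tan(+0.000°) = 0.0000, so H₀ = 1.5708 rad = 90.00°.

H₀ = 1.57 rad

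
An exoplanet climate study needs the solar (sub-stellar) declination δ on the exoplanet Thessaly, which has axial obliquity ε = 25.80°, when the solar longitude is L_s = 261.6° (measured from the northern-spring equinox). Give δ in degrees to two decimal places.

δ = -25.50°

sin δ = sin ε · sin L_s = sin 25.80° × sin 261.6° = -0.430562.
δ = arcsin(-0.430562) = -25.50°.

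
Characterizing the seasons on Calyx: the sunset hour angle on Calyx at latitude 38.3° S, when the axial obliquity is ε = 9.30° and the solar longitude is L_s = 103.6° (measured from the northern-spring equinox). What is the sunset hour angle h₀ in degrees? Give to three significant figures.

h₀ = 82.8°

Solar declination: sin δ = sin ε · sin L_s = sin 9.30° × sin 103.6° = 0.15707, so δ = +9.037°.
cos h₀ = −tan ϕ · tan δ = −tan(-38.3°) × tan(+9.037°) = 0.1256, so h₀ = 1.4449 rad = 82.78°.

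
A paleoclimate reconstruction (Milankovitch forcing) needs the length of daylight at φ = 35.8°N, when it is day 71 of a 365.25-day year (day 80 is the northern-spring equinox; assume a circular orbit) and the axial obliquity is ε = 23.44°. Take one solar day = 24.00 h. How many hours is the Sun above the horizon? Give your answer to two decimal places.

11.66 h

Solar longitude: λ_s = 360° × (71 − 80)/365.25 = -8.871°, i.e. -8.871° + 360° = 351.129°.
sin δ = sin 23.44° × sin 351.129° = -0.06134, so δ = -3.517°.
cos H₀ = −tan φ · tan δ = −tan(+35.8°) × tan(-3.517°) = 0.0443, so H₀ = 1.5265 rad = 87.46°.
Daylight = 2H₀/(2π) × 24.00 h = (1.5265/π) × 24.00 = 11.66 h.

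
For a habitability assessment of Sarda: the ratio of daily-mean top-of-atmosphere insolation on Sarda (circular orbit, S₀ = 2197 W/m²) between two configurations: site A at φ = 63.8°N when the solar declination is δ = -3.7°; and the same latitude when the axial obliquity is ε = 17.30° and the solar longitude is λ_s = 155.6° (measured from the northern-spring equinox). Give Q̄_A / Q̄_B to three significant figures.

Q̄_A / Q̄_B ≈ 0.565

— Configuration A (φ=+63.8°):
cos H₀ = −tan(+63.8°) tan(-3.700°) = 0.1314, H₀ = 1.4390 rad.
Bracket: H₀ sin φ sin δ + cos φ cos δ sin H₀ = 1.4390×0.89726×-0.06453 + 0.44151×0.99792×0.99133 = -0.083318 + 0.436772 = 0.353454.
Q̄ = (S₀/π) × [bracket] = (2197/π) × 0.353454 = 247.18 W/m².
— Configuration B (φ=+63.8°):
Solar declination: sin δ = sin ε · sin λ_s = sin 17.30° × sin 155.6° = 0.12285, so δ = +7.056°.
cos H₀ = −tan(+63.8°) tan(+7.056°) = -0.2516, H₀ = 1.8251 rad.
Bracket: H₀ sin φ sin δ + cos φ cos δ sin H₀ = 1.8251×0.89726×0.12285 + 0.44151×0.99243×0.96784 = 0.201178 + 0.424076 = 0.625254.
Q̄ = (S₀/π) × [bracket] = (2197/π) × 0.625254 = 437.26 W/m².
Ratio Q̄_A / Q̄_B = 247.18 / 437.26 = 0.5653.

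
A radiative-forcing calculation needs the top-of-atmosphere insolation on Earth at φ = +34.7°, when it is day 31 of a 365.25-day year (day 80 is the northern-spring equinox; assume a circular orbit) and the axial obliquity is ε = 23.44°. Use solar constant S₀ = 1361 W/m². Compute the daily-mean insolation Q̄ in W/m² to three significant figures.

Q̄ ≈ 233 W/m²

Solar longitude: λ_s = 360° × (31 − 80)/365.25 = -48.296°, i.e. -48.296° + 360° = 311.704°.
sin δ = sin 23.44° × sin 311.704° = -0.29698, so δ = -17.277°.
cos H₀ = −tan(+34.7°) tan(-17.277°) = 0.2154, H₀ = 1.3537 rad.
Bracket: H₀ sin φ sin δ + cos φ cos δ sin H₀ = 1.3537×0.56928×-0.29698 + 0.82214×0.95488×0.97654 = -0.228863 + 0.766628 = 0.537765.
Q̄ = (S₀/π) × [bracket] = (1361/π) × 0.537765 = 233.0 W/m².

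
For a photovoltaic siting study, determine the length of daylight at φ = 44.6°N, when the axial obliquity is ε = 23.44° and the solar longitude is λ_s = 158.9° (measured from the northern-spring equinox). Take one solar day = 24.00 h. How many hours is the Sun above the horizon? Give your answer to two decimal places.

Solar declination: sin δ = sin ε · sin λ_s = sin 23.44° × sin 158.9° = 0.14320, so δ = +8.233°.
cos H₀ = −tan φ · tan δ = −tan(+44.6°) × tan(+8.233°) = -0.1427, so H₀ = 1.7140 rad = 98.20°.
Daylight = 2H₀/(2π) × 24.00 h = (1.7140/π) × 24.00 = 13.09 h.

13.09 h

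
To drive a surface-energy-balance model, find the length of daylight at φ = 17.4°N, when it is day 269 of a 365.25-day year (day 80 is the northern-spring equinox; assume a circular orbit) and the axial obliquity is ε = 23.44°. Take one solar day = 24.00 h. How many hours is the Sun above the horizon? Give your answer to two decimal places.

11.90 h

Solar longitude: λ_s = 360° × (269 − 80)/365.25 = 186.283°.
sin δ = sin 23.44° × sin 186.283° = -0.04354, so δ = -2.495°.
cos H₀ = −tan φ · tan δ = −tan(+17.4°) × tan(-2.495°) = 0.0137, so H₀ = 1.5571 rad = 89.22°.
Daylight = 2H₀/(2π) × 24.00 h = (1.5571/π) × 24.00 = 11.90 h.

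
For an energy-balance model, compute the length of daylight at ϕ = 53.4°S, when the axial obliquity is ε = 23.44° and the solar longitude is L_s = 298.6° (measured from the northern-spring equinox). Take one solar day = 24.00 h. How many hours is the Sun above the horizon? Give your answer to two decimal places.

16.02 h

Solar declination: sin δ = sin ε · sin L_s = sin 23.44° × sin 298.6° = -0.34925, so δ = -20.442°.
cos h₀ = −tan ϕ · tan δ = −tan(-53.4°) × tan(-20.442°) = -0.5019, so h₀ = 2.0966 rad = 120.12°.
Daylight = 2h₀/(2π) × 24.00 h = (2.0966/π) × 24.00 = 16.02 h.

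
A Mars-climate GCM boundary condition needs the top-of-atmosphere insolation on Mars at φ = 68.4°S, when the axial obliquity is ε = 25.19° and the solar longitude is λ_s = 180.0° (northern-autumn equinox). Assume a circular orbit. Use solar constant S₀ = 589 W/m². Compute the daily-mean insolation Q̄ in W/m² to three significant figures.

Q̄ ≈ 69.0 W/m²

Solar declination: sin δ = sin ε · sin λ_s = sin 25.19° × sin 180.0° = 0.00000, so δ = +0.000°.
cos H₀ = −tan(-68.4°) tan(+0.000°) = 0.0000, H₀ = 1.5708 rad.
Bracket: H₀ sin φ sin δ + cos φ cos δ sin H₀ = 1.5708×-0.92978×0.00000 + 0.36812×1.00000×1.00000 = -0.000000 + 0.368120 = 0.368120.
Q̄ = (S₀/π) × [bracket] = (589/π) × 0.368120 = 69.02 W/m².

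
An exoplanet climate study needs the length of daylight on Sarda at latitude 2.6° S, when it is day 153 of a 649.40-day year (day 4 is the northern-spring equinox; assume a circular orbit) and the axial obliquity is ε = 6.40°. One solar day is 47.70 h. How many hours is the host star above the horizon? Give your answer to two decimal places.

23.77 h

Solar longitude: λ_s = 360° × (153 − 4)/649.40 = 82.599°.
sin δ = sin 6.40° × sin 82.599° = 0.11054, so δ = +6.346°.
cos H₀ = −tan φ · tan δ = −tan(-2.6°) × tan(+6.346°) = 0.0051, so H₀ = 1.5657 rad = 89.71°.
Daylight = 2H₀/(2π) × 47.70 h = (1.5657/π) × 47.70 = 23.77 h.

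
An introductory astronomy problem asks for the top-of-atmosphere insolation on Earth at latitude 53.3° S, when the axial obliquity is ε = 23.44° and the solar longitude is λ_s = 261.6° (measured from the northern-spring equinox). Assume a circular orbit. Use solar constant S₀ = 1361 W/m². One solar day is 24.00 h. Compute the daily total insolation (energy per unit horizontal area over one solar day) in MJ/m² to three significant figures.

Solar declination: sin δ = sin ε · sin λ_s = sin 23.44° × sin 261.6° = -0.39352, so δ = -23.174°.
cos H₀ = −tan(-53.3°) tan(-23.174°) = -0.5743, H₀ = 2.1825 rad.
Bracket: H₀ sin φ sin δ + cos φ cos δ sin H₀ = 2.1825×-0.80178×-0.39352 + 0.59763×0.91932×0.81866 = 0.688615 + 0.449783 = 1.138398.
Q̄ = (S₀/π) × [bracket] = (1361/π) × 1.138398 = 493.18 W/m².
Daily total = Q̄ × 24.00 h × 3600 s/h = 493.18 × 24.00 × 3600 / 10⁶ = 42.61 MJ/m².

42.6 MJ/m²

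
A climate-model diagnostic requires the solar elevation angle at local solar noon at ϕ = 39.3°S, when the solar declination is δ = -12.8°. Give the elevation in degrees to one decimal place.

At local noon the hour angle is zero, so the zenith angle equals |ϕ − δ| = |-39.3° − (-12.800°)| = 26.500°.
Elevation = 90° − 26.500° = 63.5°.

63.5°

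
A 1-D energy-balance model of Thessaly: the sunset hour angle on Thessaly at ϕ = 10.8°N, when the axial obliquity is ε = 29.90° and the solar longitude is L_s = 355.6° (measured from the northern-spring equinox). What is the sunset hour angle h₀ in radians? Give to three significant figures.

h₀ = 1.56 rad

Solar declination: sin δ = sin ε · sin L_s = sin 29.90° × sin 355.6° = -0.03824, so δ = -2.192°.
cos h₀ = −tan ϕ · tan δ = −tan(+10.8°) × tan(-2.192°) = 0.0073, so h₀ = 1.5635 rad = 89.58°.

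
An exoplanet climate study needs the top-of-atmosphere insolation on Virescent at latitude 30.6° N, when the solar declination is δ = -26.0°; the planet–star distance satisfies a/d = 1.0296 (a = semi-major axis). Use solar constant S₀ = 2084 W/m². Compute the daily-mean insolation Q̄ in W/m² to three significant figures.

Q̄ ≈ 320 W/m²

cos H₀ = −tan(+30.6°) tan(-26.000°) = 0.2884, H₀ = 1.2782 rad.
Bracket: H₀ sin φ sin δ + cos φ cos δ sin H₀ = 1.2782×0.50904×-0.43837 + 0.86074×0.89879×0.95750 = -0.285228 + 0.740745 = 0.455517.
Inverse-square distance factor (a/d)² = 1.0296² = 1.060076.
Q̄ = (S₀/π) × 1.060076 × [bracket] = (2084/π) × 1.060076 × 0.455517 = 320.3 W/m².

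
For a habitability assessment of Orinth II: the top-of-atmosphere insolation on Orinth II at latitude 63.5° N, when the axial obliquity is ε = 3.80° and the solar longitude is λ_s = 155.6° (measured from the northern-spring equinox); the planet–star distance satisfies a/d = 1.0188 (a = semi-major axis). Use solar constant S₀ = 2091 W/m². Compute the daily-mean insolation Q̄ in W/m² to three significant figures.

Q̄ ≈ 335 W/m²

Solar declination: sin δ = sin ε · sin λ_s = sin 3.80° × sin 155.6° = 0.02738, so δ = +1.569°.
cos H₀ = −tan(+63.5°) tan(+1.569°) = -0.0549, H₀ = 1.6258 rad.
Bracket: H₀ sin φ sin δ + cos φ cos δ sin H₀ = 1.6258×0.89493×0.02738 + 0.44620×0.99963×0.99849 = 0.039837 + 0.445361 = 0.485198.
Inverse-square distance factor (a/d)² = 1.0188² = 1.037953.
Q̄ = (S₀/π) × 1.037953 × [bracket] = (2091/π) × 1.037953 × 0.485198 = 335.2 W/m².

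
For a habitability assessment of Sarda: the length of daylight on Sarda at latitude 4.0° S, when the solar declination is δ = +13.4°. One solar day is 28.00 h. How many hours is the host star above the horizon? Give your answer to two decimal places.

cos H₀ = −tan φ · tan δ = −tan(-4.0°) × tan(+13.400°) = 0.0167, so H₀ = 1.5541 rad = 89.05°.
Daylight = 2H₀/(2π) × 28.00 h = (1.5541/π) × 28.00 = 13.85 h.

13.85 h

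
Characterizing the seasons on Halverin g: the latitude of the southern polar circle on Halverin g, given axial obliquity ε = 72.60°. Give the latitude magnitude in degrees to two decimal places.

The polar circle is the lowest latitude that experiences at least one full rotation of continuous darkness at the northern-summer solstice; it lies at |φ| = 90° − ε = 90° − 72.60° = 17.40°.

17.40°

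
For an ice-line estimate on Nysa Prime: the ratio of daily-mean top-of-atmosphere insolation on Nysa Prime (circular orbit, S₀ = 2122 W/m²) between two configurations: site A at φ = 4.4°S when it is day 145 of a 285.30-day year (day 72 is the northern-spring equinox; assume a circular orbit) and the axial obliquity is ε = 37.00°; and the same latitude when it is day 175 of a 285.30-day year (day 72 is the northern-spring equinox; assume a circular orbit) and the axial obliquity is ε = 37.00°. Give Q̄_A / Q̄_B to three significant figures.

Q̄_A / Q̄_B ≈ 0.874

— Configuration A (φ=-4.4°):
Solar longitude: λ_s = 360° × (145 − 72)/285.30 = 92.114°.
sin δ = sin 37.00° × sin 92.114° = 0.60141, so δ = +36.971°.
cos H₀ = −tan(-4.4°) tan(+36.971°) = 0.0579, H₀ = 1.5128 rad.
Bracket: H₀ sin φ sin δ + cos φ cos δ sin H₀ = 1.5128×-0.07672×0.60141 + 0.99705×0.79894×0.99832 = -0.069801 + 0.795245 = 0.725444.
Q̄ = (S₀/π) × [bracket] = (2122/π) × 0.725444 = 490.00 W/m².
— Configuration B (φ=-4.4°):
Solar longitude: λ_s = 360° × (175 − 72)/285.30 = 129.968°.
sin δ = sin 37.00° × sin 129.968° = 0.46123, so δ = +27.467°.
cos H₀ = −tan(-4.4°) tan(+27.467°) = 0.0400, H₀ = 1.5308 rad.
Bracket: H₀ sin φ sin δ + cos φ cos δ sin H₀ = 1.5308×-0.07672×0.46123 + 0.99705×0.88728×0.99920 = -0.054168 + 0.883955 = 0.829787.
Q̄ = (S₀/π) × [bracket] = (2122/π) × 0.829787 = 560.48 W/m².
Ratio Q̄_A / Q̄_B = 490.00 / 560.48 = 0.8743.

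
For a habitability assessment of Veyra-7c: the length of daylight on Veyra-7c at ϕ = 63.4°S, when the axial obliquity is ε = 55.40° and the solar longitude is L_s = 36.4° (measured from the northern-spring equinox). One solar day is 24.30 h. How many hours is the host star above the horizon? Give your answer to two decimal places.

0.00 h

Solar declination: sin δ = sin ε · sin L_s = sin 55.40° × sin 36.4° = 0.48846, so δ = +29.240°.
cos h₀ = −tan ϕ · tan δ = 1.1179 ≥ 1, so the host star never rises (polar night) and h₀ = 0.
Daylight = 2h₀/(2π) × 24.30 h = (0.0000/π) × 24.30 = 0.00 h.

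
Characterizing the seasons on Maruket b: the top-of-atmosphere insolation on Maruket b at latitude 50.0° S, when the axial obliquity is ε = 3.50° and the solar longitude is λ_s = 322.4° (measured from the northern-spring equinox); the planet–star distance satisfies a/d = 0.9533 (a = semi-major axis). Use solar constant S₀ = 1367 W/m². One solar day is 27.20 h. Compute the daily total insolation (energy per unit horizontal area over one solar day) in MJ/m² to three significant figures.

26.6 MJ/m²

Solar declination: sin δ = sin ε · sin λ_s = sin 3.50° × sin 322.4° = -0.03725, so δ = -2.135°.
cos H₀ = −tan(-50.0°) tan(-2.135°) = -0.0444, H₀ = 1.6152 rad.
Bracket: H₀ sin φ sin δ + cos φ cos δ sin H₀ = 1.6152×-0.76604×-0.03725 + 0.64279×0.99931×0.99901 = 0.046090 + 0.641711 = 0.687801.
Inverse-square distance factor (a/d)² = 0.9533² = 0.908781.
Q̄ = (S₀/π) × 0.908781 × [bracket] = (1367/π) × 0.908781 × 0.687801 = 271.98 W/m².
Daily total = Q̄ × 27.20 h × 3600 s/h = 271.98 × 27.20 × 3600 / 10⁶ = 26.63 MJ/m².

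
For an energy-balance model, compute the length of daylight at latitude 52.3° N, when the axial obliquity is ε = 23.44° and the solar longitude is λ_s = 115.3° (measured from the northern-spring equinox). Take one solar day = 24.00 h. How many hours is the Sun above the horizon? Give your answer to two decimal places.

15.99 h

Solar declination: sin δ = sin ε · sin λ_s = sin 23.44° × sin 115.3° = 0.35963, so δ = +21.078°.
cos H₀ = −tan φ · tan δ = −tan(+52.3°) × tan(+21.078°) = -0.4987, so H₀ = 2.0929 rad = 119.91°.
Daylight = 2H₀/(2π) × 24.00 h = (2.0929/π) × 24.00 = 15.99 h.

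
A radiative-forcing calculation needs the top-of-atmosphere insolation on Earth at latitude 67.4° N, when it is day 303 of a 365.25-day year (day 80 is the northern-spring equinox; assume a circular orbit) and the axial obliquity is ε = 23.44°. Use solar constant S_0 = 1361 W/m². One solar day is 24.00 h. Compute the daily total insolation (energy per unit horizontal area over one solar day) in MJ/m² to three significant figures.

Solar longitude: L_s = 360° × (303 − 80)/365.25 = 219.795°.
sin δ = sin 23.44° × sin 219.795° = -0.25460, so δ = -14.750°.
cos h₀ = −tan(+67.4°) tan(-14.750°) = 0.6325, h₀ = 0.8860 rad.
Bracket: h₀ sin ϕ sin δ + cos ϕ cos δ sin h₀ = 0.8860×0.92321×-0.25460 + 0.38430×0.96705×0.77458 = -0.208254 + 0.287863 = 0.079609.
Q̄ = (S_0/π) × [bracket] = (1361/π) × 0.079609 = 34.488 W/m².
Daily total = Q̄ × 24.00 h × 3600 s/h = 34.488 × 24.00 × 3600 / 10⁶ = 2.980 MJ/m².

2.98 MJ/m²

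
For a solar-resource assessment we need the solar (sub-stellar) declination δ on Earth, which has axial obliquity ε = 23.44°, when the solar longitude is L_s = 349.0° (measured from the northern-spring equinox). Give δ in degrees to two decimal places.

sin δ = sin ε · sin L_s = sin 23.44° × sin 349.0° = -0.075902.
δ = arcsin(-0.075902) = -4.35°.

δ = -4.35°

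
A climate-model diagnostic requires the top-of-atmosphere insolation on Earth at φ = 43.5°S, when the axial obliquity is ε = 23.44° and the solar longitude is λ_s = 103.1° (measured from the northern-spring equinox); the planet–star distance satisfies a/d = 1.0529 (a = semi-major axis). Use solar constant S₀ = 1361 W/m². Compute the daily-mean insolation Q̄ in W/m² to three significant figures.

Solar declination: sin δ = sin ε · sin λ_s = sin 23.44° × sin 103.1° = 0.38744, so δ = +22.795°.
cos H₀ = −tan(-43.5°) tan(+22.795°) = 0.3988, H₀ = 1.1606 rad.
Bracket: H₀ sin φ sin δ + cos φ cos δ sin H₀ = 1.1606×-0.68835×0.38744 + 0.72537×0.92190×0.91703 = -0.309525 + 0.613235 = 0.303710.
Inverse-square distance factor (a/d)² = 1.0529² = 1.108598.
Q̄ = (S₀/π) × 1.108598 × [bracket] = (1361/π) × 1.108598 × 0.303710 = 145.9 W/m².

Q̄ ≈ 146 W/m²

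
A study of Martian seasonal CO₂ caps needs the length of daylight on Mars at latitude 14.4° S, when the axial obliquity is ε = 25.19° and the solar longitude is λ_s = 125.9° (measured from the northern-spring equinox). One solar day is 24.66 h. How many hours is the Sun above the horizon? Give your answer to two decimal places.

Solar declination: sin δ = sin ε · sin λ_s = sin 25.19° × sin 125.9° = 0.34477, so δ = +20.168°.
cos H₀ = −tan φ · tan δ = −tan(-14.4°) × tan(+20.168°) = 0.0943, so H₀ = 1.4764 rad = 84.59°.
Daylight = 2H₀/(2π) × 24.66 h = (1.4764/π) × 24.66 = 11.59 h.

11.59 h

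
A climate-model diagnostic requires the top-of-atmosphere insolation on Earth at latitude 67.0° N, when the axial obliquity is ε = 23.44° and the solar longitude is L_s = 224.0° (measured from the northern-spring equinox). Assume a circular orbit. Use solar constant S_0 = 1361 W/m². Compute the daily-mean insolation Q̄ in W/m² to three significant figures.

Q̄ ≈ 28.6 W/m²

Solar declination: sin δ = sin ε · sin L_s = sin 23.44° × sin 224.0° = -0.27633, so δ = -16.041°.
cos h₀ = −tan(+67.0°) tan(-16.041°) = 0.6774, h₀ = 0.8266 rad.
Bracket: h₀ sin ϕ sin δ + cos ϕ cos δ sin h₀ = 0.8266×0.92050×-0.27633 + 0.39073×0.96106×0.73565 = -0.210255 + 0.276248 = 0.065993.
Q̄ = (S_0/π) × [bracket] = (1361/π) × 0.065993 = 28.59 W/m².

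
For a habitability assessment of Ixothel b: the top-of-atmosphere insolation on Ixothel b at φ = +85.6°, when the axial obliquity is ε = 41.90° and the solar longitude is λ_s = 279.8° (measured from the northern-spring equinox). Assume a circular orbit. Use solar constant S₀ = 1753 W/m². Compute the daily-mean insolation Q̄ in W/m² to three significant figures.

Solar declination: sin δ = sin ε · sin λ_s = sin 41.90° × sin 279.8° = -0.65809, so δ = -41.154°.
cos H₀ = −tan(+85.6°) tan(-41.154°) = 11.3589 ≥ 1 ⇒ polar night, H₀ = 0 and Q̄ = 0.

Q̄ ≈ 0.00 W/m²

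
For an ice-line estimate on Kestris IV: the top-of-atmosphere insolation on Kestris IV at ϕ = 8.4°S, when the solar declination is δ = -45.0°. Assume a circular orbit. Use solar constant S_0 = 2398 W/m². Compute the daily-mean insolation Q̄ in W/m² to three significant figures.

Q̄ ≈ 664 W/m²

cos h₀ = −tan(-8.4°) tan(-45.000°) = -0.1477, h₀ = 1.7190 rad.
Bracket: h₀ sin ϕ sin δ + cos ϕ cos δ sin h₀ = 1.7190×-0.14608×-0.70711 + 0.98927×0.70711×0.98904 = 0.177563 + 0.691856 = 0.869419.
Q̄ = (S_0/π) × [bracket] = (2398/π) × 0.869419 = 663.6 W/m².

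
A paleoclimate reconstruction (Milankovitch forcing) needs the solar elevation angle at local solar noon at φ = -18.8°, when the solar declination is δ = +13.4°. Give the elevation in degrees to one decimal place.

57.8°

At local noon the hour angle is zero, so the zenith angle equals |φ − δ| = |-18.8° − (+13.400°)| = 32.200°.
Elevation = 90° − 32.200° = 57.8°.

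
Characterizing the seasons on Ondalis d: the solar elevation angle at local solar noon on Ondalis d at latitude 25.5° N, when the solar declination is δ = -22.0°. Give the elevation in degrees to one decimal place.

42.5°

At local noon the hour angle is zero, so the zenith angle equals |φ − δ| = |+25.5° − (-22.000°)| = 47.500°.
Elevation = 90° − 47.500° = 42.5°.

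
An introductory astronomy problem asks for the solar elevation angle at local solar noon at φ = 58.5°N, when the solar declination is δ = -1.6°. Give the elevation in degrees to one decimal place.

29.9°

At local noon the hour angle is zero, so the zenith angle equals |φ − δ| = |+58.5° − (-1.600°)| = 60.100°.
Elevation = 90° − 60.100° = 29.9°.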